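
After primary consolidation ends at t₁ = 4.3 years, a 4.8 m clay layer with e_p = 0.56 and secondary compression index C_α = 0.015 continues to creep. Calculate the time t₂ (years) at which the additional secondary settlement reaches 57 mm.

S_s = C_α·H/(1+e_p)·log₁₀(t₂/t₁) ⇒ log₁₀(t₂/t₁) = S_s·(1+e_p)/(C_α·H).
log₁₀(t₂/t₁) = 0.057 × (1+0.56) / (0.015×4.8) = 1.235
t₂ = t₁ × 10^1.235 = 4.3 × 17.18 = 73.87 years

t₂ ≈ 73.9 years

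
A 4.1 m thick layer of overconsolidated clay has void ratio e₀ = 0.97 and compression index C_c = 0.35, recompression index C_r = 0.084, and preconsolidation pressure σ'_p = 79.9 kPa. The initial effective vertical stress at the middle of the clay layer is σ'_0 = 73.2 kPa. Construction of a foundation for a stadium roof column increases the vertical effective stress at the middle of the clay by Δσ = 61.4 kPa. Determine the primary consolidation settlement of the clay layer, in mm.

Final effective stress: σ'_f = 73.2 + 61.4 = 134.6 kPa.
σ'_f = 134.6 > σ'_p = 79.9 kPa, so the stress path crosses the preconsolidation pressure — recompression up to σ'_p, then virgin compression beyond:
S_c = H/(1+e₀)·[C_r·log₁₀(σ'_p/σ'_0) + C_c·log₁₀(σ'_f/σ'_p)]
    = 4.1/1.97 × [0.084×log₁₀(79.9/73.2) + 0.35×log₁₀(134.6/79.9)]
    = 2.0812 × [0.003195 + 0.079274] = 0.1716 m

S_c ≈ 172 mm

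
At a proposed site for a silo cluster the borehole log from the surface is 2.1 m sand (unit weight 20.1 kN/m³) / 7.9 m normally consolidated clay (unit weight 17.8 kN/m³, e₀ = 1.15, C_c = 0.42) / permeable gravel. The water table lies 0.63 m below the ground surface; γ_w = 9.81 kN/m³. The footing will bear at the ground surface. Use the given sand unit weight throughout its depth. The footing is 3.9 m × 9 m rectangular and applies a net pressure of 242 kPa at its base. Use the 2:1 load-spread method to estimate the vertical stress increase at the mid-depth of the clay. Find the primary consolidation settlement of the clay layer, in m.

Mid-depth of clay below the ground surface: z = 2.1 + 7.9/2 = 6.05 m.
Total vertical stress at mid-clay: σ_v = 20.1×2.1 + 17.8×3.95 = 112.52 kPa.
Pore pressure: u = 9.81×(6.05 − 0.63) = 53.17 kPa.
Initial effective stress: σ'_0 = σ_v − u = 112.52 − 53.17 = 59.35 kPa.
Stress increase at mid-clay by the 2:1 spreading method:
Δσ = qBL/((B+z)(L+z)) = 242×3.9×9/((3.9+6.05)(9+6.05)) = 56.723 kPa
Final effective stress: σ'_f = σ'_0 + Δσ = 59.35 + 56.723 = 116.07 kPa.
Normally consolidated clay, so the full stress increment lies on the virgin compression line:
S_c = C_c·H/(1+e₀)·log₁₀(σ'_f/σ'_0) = 0.42×7.9/(1+1.15)×log₁₀(116.07/59.35)
    = 1.5433 × 0.2913 = 0.4496 m

S_c ≈ 0.45 m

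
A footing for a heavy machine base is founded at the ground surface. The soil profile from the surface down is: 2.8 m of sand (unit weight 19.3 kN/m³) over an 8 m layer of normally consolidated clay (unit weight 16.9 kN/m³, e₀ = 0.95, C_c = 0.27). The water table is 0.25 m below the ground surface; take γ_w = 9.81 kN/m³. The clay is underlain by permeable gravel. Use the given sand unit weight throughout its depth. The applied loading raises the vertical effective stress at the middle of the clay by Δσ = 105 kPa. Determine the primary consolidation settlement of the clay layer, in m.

Mid-depth of clay below the ground surface: z = 2.8 + 8/2 = 6.8 m.
Total vertical stress at mid-clay: σ_v = 19.3×2.8 + 16.9×4 = 121.64 kPa.
Pore pressure: u = 9.81×(6.8 − 0.25) = 64.255 kPa.
Initial effective stress: σ'_0 = σ_v − u = 121.64 − 64.255 = 57.385 kPa.
Final effective stress: σ'_f = σ'_0 + Δσ = 57.385 + 105 = 162.38 kPa.
Normally consolidated clay, so the full stress increment lies on the virgin compression line:
S_c = C_c·H/(1+e₀)·log₁₀(σ'_f/σ'_0) = 0.27×8/(1+0.95)×log₁₀(162.38/57.385)
    = 1.1077 × 0.45173 = 0.5004 m

S_c ≈ 0.5 m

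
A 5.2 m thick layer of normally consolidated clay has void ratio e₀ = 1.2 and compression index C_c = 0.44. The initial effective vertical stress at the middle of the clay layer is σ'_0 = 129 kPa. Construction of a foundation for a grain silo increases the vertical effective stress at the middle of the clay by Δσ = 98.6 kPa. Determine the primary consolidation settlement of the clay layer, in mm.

S_c ≈ 256 mm

Final effective stress: σ'_f = σ'_0 + Δσ = 129 + 98.6 = 227.6 kPa.
Normally consolidated clay, so the full stress increment lies on the virgin compression line:
S_c = C_c·H/(1+e₀)·log₁₀(σ'_f/σ'_0) = 0.44×5.2/(1+1.2)×log₁₀(227.6/129)
    = 1.04 × 0.24658 = 0.2564 m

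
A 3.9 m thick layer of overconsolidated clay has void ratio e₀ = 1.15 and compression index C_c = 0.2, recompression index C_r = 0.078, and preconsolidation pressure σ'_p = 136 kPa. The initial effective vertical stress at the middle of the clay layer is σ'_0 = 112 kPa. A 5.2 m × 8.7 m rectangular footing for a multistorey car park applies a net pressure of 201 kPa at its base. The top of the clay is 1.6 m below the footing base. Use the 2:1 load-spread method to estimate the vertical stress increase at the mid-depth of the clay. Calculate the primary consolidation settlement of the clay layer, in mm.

Mid-depth of clay below the footing base: z = 1.6 + 3.9/2 = 3.55 m.
Stress increase at mid-clay by the 2:1 spreading method:
Δσ = qBL/((B+z)(L+z)) = 201×5.2×8.7/((5.2+3.55)(8.7+3.55)) = 84.835 kPa
Final effective stress: σ'_f = 112 + 84.835 = 196.83 kPa.
σ'_f = 196.83 > σ'_p = 136 kPa, so the stress path crosses the preconsolidation pressure — recompression up to σ'_p, then virgin compression beyond:
S_c = H/(1+e₀)·[C_r·log₁₀(σ'_p/σ'_0) + C_c·log₁₀(σ'_f/σ'_p)]
    = 3.9/2.15 × [0.078×log₁₀(136/112) + 0.2×log₁₀(196.83/136)]
    = 1.814 × [0.006577 + 0.03211] = 0.07018 m

S_c ≈ 70.2 mm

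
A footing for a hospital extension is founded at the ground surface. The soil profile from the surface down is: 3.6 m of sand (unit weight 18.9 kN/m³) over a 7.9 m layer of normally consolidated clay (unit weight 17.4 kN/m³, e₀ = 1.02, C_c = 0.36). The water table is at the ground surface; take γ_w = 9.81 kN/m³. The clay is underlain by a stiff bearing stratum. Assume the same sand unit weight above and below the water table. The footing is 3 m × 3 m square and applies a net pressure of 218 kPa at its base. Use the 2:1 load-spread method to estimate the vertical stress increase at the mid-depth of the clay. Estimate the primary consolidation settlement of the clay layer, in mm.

Mid-depth of clay below the ground surface: z = 3.6 + 7.9/2 = 7.55 m.
Total vertical stress at mid-clay: σ_v = 18.9×3.6 + 17.4×3.95 = 136.77 kPa.
Pore pressure: u = 9.81×(7.55 − 0) = 74.066 kPa.
Initial effective stress: σ'_0 = σ_v − u = 136.77 − 74.066 = 62.704 kPa.
Stress increase at mid-clay by the 2:1 spreading method:
Δσ = qBL/((B+z)(L+z)) = 218×3×3/((3+7.55)(3+7.55)) = 17.628 kPa
Final effective stress: σ'_f = σ'_0 + Δσ = 62.704 + 17.628 = 80.332 kPa.
Normally consolidated clay, so the full stress increment lies on the virgin compression line:
S_c = C_c·H/(1+e₀)·log₁₀(σ'_f/σ'_0) = 0.36×7.9/(1+1.02)×log₁₀(80.332/62.704)
    = 1.4079 × 0.10759 = 0.1515 m

S_c ≈ 151 mm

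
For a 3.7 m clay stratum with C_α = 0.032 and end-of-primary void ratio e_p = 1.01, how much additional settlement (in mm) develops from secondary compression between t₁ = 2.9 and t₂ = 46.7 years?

Secondary compression: S_s = C_α·H/(1+e_p)·log₁₀(t₂/t₁)
S_s = 0.032×3.7/(1+1.01)×log₁₀(46.7/2.9)
    = 0.05891 × 1.207 = 0.07109 m

S_s ≈ 71.1 mm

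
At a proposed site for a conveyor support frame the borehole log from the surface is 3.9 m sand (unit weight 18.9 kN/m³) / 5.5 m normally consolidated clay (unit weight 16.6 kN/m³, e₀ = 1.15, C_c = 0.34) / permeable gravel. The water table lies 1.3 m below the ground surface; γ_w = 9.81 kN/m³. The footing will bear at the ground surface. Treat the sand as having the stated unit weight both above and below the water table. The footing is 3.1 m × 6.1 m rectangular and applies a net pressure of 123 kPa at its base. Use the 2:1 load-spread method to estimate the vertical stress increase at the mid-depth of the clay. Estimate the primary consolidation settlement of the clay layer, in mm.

S_c ≈ 93.2 mm

Mid-depth of clay below the ground surface: z = 3.9 + 5.5/2 = 6.65 m.
Total vertical stress at mid-clay: σ_v = 18.9×3.9 + 16.6×2.75 = 119.36 kPa.
Pore pressure: u = 9.81×(6.65 − 1.3) = 52.483 kPa.
Initial effective stress: σ'_0 = σ_v − u = 119.36 − 52.483 = 66.877 kPa.
Stress increase at mid-clay by the 2:1 spreading method:
Δσ = qBL/((B+z)(L+z)) = 123×3.1×6.1/((3.1+6.65)(6.1+6.65)) = 18.71 kPa
Final effective stress: σ'_f = σ'_0 + Δσ = 66.877 + 18.71 = 85.587 kPa.
Normally consolidated clay, so the full stress increment lies on the virgin compression line:
S_c = C_c·H/(1+e₀)·log₁₀(σ'_f/σ'_0) = 0.34×5.5/(1+1.15)×log₁₀(85.587/66.877)
    = 0.86977 × 0.10713 = 0.09318 m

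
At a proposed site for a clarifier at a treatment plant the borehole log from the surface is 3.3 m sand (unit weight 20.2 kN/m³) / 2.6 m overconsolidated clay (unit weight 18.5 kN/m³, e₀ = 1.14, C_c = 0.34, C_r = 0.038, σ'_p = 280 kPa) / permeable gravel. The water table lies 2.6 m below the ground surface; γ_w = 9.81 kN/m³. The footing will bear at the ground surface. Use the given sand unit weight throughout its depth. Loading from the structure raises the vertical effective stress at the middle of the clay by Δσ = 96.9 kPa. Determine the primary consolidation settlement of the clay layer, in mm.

S_c ≈ 17.2 mm

Mid-depth of clay below the ground surface: z = 3.3 + 2.6/2 = 4.6 m.
Total vertical stress at mid-clay: σ_v = 20.2×3.3 + 18.5×1.3 = 90.71 kPa.
Pore pressure: u = 9.81×(4.6 − 2.6) = 19.62 kPa.
Initial effective stress: σ'_0 = σ_v − u = 90.71 − 19.62 = 71.09 kPa.
Final effective stress: σ'_f = 71.09 + 96.9 = 167.99 kPa.
σ'_f = 167.99 ≤ σ'_p = 280 kPa, so the clay remains overconsolidated and only the recompression index applies:
S_c = C_r·H/(1+e₀)·log₁₀(σ'_f/σ'_0) = 0.038×2.6/2.14×log₁₀(167.99/71.09)
    = 0.04617 × 0.37347 = 0.01724 m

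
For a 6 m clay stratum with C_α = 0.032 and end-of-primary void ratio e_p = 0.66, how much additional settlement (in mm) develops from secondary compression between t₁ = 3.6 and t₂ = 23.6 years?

Secondary compression: S_s = C_α·H/(1+e_p)·log₁₀(t₂/t₁)
S_s = 0.032×6/(1+0.66)×log₁₀(23.6/3.6)
    = 0.1157 × 0.8166 = 0.09445 m

S_s ≈ 94.5 mm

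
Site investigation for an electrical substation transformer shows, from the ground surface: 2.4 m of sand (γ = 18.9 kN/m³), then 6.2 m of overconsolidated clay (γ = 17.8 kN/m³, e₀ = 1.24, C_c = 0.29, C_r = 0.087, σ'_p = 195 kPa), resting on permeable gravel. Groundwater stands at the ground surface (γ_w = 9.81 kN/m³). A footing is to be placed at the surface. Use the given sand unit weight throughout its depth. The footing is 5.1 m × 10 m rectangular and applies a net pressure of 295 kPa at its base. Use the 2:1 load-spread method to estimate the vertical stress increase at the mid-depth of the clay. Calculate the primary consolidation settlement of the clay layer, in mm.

Mid-depth of clay below the ground surface: z = 2.4 + 6.2/2 = 5.5 m.
Total vertical stress at mid-clay: σ_v = 18.9×2.4 + 17.8×3.1 = 100.54 kPa.
Pore pressure: u = 9.81×(5.5 − 0) = 53.955 kPa.
Initial effective stress: σ'_0 = σ_v − u = 100.54 − 53.955 = 46.585 kPa.
Stress increase at mid-clay by the 2:1 spreading method:
Δσ = qBL/((B+z)(L+z)) = 295×5.1×10/((5.1+5.5)(10+5.5)) = 91.57 kPa
Final effective stress: σ'_f = 46.585 + 91.57 = 138.16 kPa.
σ'_f = 138.16 ≤ σ'_p = 195 kPa, so the clay remains overconsolidated and only the recompression index applies:
S_c = C_r·H/(1+e₀)·log₁₀(σ'_f/σ'_0) = 0.087×6.2/2.24×log₁₀(138.16/46.585)
    = 0.24081 × 0.47214 = 0.1137 m

S_c ≈ 114 mm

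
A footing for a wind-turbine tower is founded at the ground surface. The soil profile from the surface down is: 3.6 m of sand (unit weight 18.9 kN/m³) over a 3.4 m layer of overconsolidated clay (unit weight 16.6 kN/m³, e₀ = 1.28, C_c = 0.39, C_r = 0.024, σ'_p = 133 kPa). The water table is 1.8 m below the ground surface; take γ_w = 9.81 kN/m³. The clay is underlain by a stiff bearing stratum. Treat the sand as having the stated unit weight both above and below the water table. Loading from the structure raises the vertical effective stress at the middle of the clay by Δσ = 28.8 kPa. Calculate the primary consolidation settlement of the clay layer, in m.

Mid-depth of clay below the ground surface: z = 3.6 + 3.4/2 = 5.3 m.
Total vertical stress at mid-clay: σ_v = 18.9×3.6 + 16.6×1.7 = 96.26 kPa.
Pore pressure: u = 9.81×(5.3 − 1.8) = 34.335 kPa.
Initial effective stress: σ'_0 = σ_v − u = 96.26 − 34.335 = 61.925 kPa.
Final effective stress: σ'_f = 61.925 + 28.8 = 90.725 kPa.
σ'_f = 90.725 ≤ σ'_p = 133 kPa, so the clay remains overconsolidated and only the recompression index applies:
S_c = C_r·H/(1+e₀)·log₁₀(σ'_f/σ'_0) = 0.024×3.4/2.28×log₁₀(90.725/61.925)
    = 0.035789 × 0.16586 = 0.005936 m

S_c ≈ 0.00594 m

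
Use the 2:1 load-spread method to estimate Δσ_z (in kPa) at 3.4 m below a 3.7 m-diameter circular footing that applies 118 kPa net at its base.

Δσ_z ≈ 32 kPa

By the 2:1 method the load spreads at 1 horizontal : 2 vertical, so at depth z the loaded area has grown by z in each plan dimension:
Δσ ≈ qD²/(D+z)² = 118×3.7²/(3.7+3.4)² = 32.046 kPa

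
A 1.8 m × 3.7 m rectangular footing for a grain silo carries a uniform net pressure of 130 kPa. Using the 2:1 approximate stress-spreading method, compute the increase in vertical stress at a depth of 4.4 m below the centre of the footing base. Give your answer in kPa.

Δσ_z ≈ 17.2 kPa

By the 2:1 method the load spreads at 1 horizontal : 2 vertical, so at depth z the loaded area has grown by z in each plan dimension:
Δσ = qBL/((B+z)(L+z)) = 130×1.8×3.7/((1.8+4.4)(3.7+4.4)) = 17.24 kPa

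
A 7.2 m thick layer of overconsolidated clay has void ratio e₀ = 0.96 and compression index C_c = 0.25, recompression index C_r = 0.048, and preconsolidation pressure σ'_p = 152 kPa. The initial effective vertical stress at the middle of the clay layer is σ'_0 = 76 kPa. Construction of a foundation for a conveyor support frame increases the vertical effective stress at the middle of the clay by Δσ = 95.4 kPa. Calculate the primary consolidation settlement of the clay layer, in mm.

S_c ≈ 101 mm

Final effective stress: σ'_f = 76 + 95.4 = 171.4 kPa.
σ'_f = 171.4 > σ'_p = 152 kPa, so the stress path crosses the preconsolidation pressure — recompression up to σ'_p, then virgin compression beyond:
S_c = H/(1+e₀)·[C_r·log₁₀(σ'_p/σ'_0) + C_c·log₁₀(σ'_f/σ'_p)]
    = 7.2/1.96 × [0.048×log₁₀(152/76) + 0.25×log₁₀(171.4/152)]
    = 3.6735 × [0.014449 + 0.013042] = 0.101 m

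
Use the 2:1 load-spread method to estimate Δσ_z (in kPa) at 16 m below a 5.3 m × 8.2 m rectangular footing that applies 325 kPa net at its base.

By the 2:1 method the load spreads at 1 horizontal : 2 vertical, so at depth z the loaded area has grown by z in each plan dimension:
Δσ = qBL/((B+z)(L+z)) = 325×5.3×8.2/((5.3+16)(8.2+16)) = 27.402 kPa

Δσ_z ≈ 27.4 kPa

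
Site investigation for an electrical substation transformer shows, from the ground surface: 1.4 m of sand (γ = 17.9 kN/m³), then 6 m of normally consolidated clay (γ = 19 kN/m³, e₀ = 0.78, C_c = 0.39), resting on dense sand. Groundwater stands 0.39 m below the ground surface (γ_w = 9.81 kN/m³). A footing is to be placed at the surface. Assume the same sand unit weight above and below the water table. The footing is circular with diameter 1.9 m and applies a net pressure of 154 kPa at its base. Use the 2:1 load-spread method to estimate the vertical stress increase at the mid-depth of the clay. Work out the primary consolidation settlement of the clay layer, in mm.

S_c ≈ 162 mm

Mid-depth of clay below the ground surface: z = 1.4 + 6/2 = 4.4 m.
Total vertical stress at mid-clay: σ_v = 17.9×1.4 + 19×3 = 82.06 kPa.
Pore pressure: u = 9.81×(4.4 − 0.39) = 39.338 kPa.
Initial effective stress: σ'_0 = σ_v − u = 82.06 − 39.338 = 42.722 kPa.
Stress increase at mid-clay by the 2:1 spreading method:
Δσ ≈ qD²/(D+z)² = 154×1.9²/(1.9+4.4)² = 14.007 kPa
Final effective stress: σ'_f = σ'_0 + Δσ = 42.722 + 14.007 = 56.729 kPa.
Normally consolidated clay, so the full stress increment lies on the virgin compression line:
S_c = C_c·H/(1+e₀)·log₁₀(σ'_f/σ'_0) = 0.39×6/(1+0.78)×log₁₀(56.729/42.722)
    = 1.3146 × 0.12315 = 0.1619 m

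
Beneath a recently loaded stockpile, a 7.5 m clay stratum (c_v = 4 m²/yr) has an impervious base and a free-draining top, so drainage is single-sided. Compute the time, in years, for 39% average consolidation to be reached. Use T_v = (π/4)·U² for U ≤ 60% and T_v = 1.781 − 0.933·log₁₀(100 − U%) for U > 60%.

Drainage path length: H_d = H = 7.5 m (single drainage).
U ≤ 60%: T_v = (π/4)·U² = (π/4)×0.39² = 0.11946.
t = T_v·H_d²/c_v = 0.11946×7.5²/4 = 1.68 years.

t ≈ 1.68 years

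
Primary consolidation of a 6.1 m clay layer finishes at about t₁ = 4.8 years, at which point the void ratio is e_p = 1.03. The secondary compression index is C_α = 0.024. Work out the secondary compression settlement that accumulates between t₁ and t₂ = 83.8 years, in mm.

S_s ≈ 89.6 mm

Secondary compression: S_s = C_α·H/(1+e_p)·log₁₀(t₂/t₁)
S_s = 0.024×6.1/(1+1.03)×log₁₀(83.8/4.8)
    = 0.07212 × 1.242 = 0.08957 m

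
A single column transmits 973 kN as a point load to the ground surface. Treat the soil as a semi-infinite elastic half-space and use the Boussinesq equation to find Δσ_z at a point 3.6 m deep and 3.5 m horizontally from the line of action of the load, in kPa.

Δσ_z ≈ 6.79 kPa

Boussinesq vertical stress below a point load on an elastic half-space:
Δσ_z = 3P/(2πz²) · [1 + (r/z)²]^(−5/2)
r/z = 3.5/3.6 = 0.97222; [1+(r/z)²]^(−5/2) = 0.18949.
Δσ_z = 3×973/(2π×3.6²) × 0.18949 = 35.847 × 0.18949 = 6.793 kPa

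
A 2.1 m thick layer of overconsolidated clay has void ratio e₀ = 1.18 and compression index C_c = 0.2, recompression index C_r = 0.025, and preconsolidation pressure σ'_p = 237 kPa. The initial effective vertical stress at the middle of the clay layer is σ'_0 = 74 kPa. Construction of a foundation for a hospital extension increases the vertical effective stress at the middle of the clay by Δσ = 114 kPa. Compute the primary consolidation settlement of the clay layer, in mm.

Final effective stress: σ'_f = 74 + 114 = 188 kPa.
σ'_f = 188 ≤ σ'_p = 237 kPa, so the clay remains overconsolidated and only the recompression index applies:
S_c = C_r·H/(1+e₀)·log₁₀(σ'_f/σ'_0) = 0.025×2.1/2.18×log₁₀(188/74)
    = 0.024083 × 0.40493 = 0.009752 m

S_c ≈ 9.75 mm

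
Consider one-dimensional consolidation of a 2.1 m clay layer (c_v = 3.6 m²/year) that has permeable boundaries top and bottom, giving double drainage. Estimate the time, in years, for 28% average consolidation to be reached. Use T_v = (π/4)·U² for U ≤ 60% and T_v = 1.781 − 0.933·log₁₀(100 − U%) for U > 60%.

Drainage path length: H_d = H/2 = 1.05 m (double drainage).
U ≤ 60%: T_v = (π/4)·U² = (π/4)×0.28² = 0.061575.
t = T_v·H_d²/c_v = 0.061575×1.05²/3.6 = 0.01886 years.

t ≈ 0.0189 years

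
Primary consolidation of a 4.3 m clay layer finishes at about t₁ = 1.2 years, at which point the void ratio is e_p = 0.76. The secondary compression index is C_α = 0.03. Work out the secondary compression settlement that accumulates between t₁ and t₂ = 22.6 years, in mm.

Secondary compression: S_s = C_α·H/(1+e_p)·log₁₀(t₂/t₁)
S_s = 0.03×4.3/(1+0.76)×log₁₀(22.6/1.2)
    = 0.0733 × 1.275 = 0.09345 m

S_s ≈ 93.4 mm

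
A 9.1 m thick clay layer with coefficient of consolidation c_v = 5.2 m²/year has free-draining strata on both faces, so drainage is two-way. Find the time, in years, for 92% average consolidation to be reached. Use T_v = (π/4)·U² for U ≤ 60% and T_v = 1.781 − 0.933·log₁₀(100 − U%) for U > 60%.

t ≈ 3.74 years

Drainage path length: H_d = H/2 = 4.55 m (double drainage).
U > 60%: T_v = 1.781 − 0.933·log₁₀(100 − 92) = 0.93842.
t = T_v·H_d²/c_v = 0.93842×4.55²/5.2 = 3.736 years.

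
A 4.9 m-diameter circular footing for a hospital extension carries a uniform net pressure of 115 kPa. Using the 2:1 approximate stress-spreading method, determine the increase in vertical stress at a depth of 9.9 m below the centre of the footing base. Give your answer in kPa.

Δσ_z ≈ 12.6 kPa

By the 2:1 method the load spreads at 1 horizontal : 2 vertical, so at depth z the loaded area has grown by z in each plan dimension:
Δσ ≈ qD²/(D+z)² = 115×4.9²/(4.9+9.9)² = 12.606 kPa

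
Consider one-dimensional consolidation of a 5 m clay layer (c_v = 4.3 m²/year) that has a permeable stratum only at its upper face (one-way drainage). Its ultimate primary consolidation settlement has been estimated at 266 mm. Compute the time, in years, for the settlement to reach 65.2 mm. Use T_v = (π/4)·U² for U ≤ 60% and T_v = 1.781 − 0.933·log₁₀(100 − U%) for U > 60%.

t ≈ 0.274 years

Drainage path length: H_d = H = 5 m (single drainage).
U = S(t)/S_ult = 65.2/266 = 0.2451.
U ≤ 60%: T_v = (π/4)·U² = (π/4)×0.24511² = 0.047187.
t = T_v·H_d²/c_v = 0.047187×5²/4.3 = 0.2743 years.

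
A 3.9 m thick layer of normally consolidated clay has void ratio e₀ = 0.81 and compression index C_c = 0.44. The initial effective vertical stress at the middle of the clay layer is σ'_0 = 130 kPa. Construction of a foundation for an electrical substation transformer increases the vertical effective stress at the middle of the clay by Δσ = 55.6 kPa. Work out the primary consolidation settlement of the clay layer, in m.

Final effective stress: σ'_f = σ'_0 + Δσ = 130 + 55.6 = 185.6 kPa.
Normally consolidated clay, so the full stress increment lies on the virgin compression line:
S_c = C_c·H/(1+e₀)·log₁₀(σ'_f/σ'_0) = 0.44×3.9/(1+0.81)×log₁₀(185.6/130)
    = 0.94807 × 0.15463 = 0.1466 m

S_c ≈ 0.147 m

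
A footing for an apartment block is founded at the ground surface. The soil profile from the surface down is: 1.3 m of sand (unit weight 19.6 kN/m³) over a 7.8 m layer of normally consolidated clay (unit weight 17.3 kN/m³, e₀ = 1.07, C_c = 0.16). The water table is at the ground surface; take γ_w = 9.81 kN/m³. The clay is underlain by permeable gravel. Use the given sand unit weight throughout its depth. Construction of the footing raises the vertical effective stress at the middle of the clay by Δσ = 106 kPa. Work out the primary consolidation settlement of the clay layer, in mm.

S_c ≈ 330 mm

Mid-depth of clay below the ground surface: z = 1.3 + 7.8/2 = 5.2 m.
Total vertical stress at mid-clay: σ_v = 19.6×1.3 + 17.3×3.9 = 92.95 kPa.
Pore pressure: u = 9.81×(5.2 − 0) = 51.012 kPa.
Initial effective stress: σ'_0 = σ_v − u = 92.95 − 51.012 = 41.938 kPa.
Final effective stress: σ'_f = σ'_0 + Δσ = 41.938 + 106 = 147.94 kPa.
Normally consolidated clay, so the full stress increment lies on the virgin compression line:
S_c = C_c·H/(1+e₀)·log₁₀(σ'_f/σ'_0) = 0.16×7.8/(1+1.07)×log₁₀(147.94/41.938)
    = 0.6029 × 0.54748 = 0.3301 m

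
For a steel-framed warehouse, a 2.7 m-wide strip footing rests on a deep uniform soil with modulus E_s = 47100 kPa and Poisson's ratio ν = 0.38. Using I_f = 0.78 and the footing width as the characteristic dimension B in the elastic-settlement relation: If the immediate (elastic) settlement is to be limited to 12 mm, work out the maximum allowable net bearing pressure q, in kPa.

q ≈ 314 kPa

S_e = q·B·(1−ν²)/E_s · I_f  ⇒  q = S_e·E_s / (B·(1−ν²)·I_f).
q = 0.012 × 47100 / (2.7 × 0.8556 × 0.78) = 313.7 kPa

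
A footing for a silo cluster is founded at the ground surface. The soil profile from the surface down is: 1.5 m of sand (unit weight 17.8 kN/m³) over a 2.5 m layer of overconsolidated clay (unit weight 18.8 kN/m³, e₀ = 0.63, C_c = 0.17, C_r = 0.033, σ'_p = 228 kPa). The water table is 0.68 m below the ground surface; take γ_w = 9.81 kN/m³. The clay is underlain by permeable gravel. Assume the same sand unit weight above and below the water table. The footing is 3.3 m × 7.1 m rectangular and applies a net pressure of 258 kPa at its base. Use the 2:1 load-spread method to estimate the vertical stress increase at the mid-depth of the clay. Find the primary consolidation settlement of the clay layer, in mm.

S_c ≈ 32.5 mm

Mid-depth of clay below the ground surface: z = 1.5 + 2.5/2 = 2.75 m.
Total vertical stress at mid-clay: σ_v = 17.8×1.5 + 18.8×1.25 = 50.2 kPa.
Pore pressure: u = 9.81×(2.75 − 0.68) = 20.307 kPa.
Initial effective stress: σ'_0 = σ_v − u = 50.2 − 20.307 = 29.893 kPa.
Stress increase at mid-clay by the 2:1 spreading method:
Δσ = qBL/((B+z)(L+z)) = 258×3.3×7.1/((3.3+2.75)(7.1+2.75)) = 101.44 kPa
Final effective stress: σ'_f = 29.893 + 101.44 = 131.33 kPa.
σ'_f = 131.33 ≤ σ'_p = 228 kPa, so the clay remains overconsolidated and only the recompression index applies:
S_c = C_r·H/(1+e₀)·log₁₀(σ'_f/σ'_0) = 0.033×2.5/1.63×log₁₀(131.33/29.893)
    = 0.050612 × 0.64279 = 0.03253 m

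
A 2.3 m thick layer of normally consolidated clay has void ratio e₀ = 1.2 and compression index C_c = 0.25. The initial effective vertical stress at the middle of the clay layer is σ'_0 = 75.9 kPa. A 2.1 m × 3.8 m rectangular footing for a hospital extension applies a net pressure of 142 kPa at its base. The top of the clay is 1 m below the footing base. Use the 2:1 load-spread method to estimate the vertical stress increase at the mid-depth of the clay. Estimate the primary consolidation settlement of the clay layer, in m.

Mid-depth of clay below the footing base: z = 1 + 2.3/2 = 2.15 m.
Stress increase at mid-clay by the 2:1 spreading method:
Δσ = qBL/((B+z)(L+z)) = 142×2.1×3.8/((2.1+2.15)(3.8+2.15)) = 44.811 kPa
Final effective stress: σ'_f = σ'_0 + Δσ = 75.9 + 44.811 = 120.71 kPa.
Normally consolidated clay, so the full stress increment lies on the virgin compression line:
S_c = C_c·H/(1+e₀)·log₁₀(σ'_f/σ'_0) = 0.25×2.3/(1+1.2)×log₁₀(120.71/75.9)
    = 0.26136 × 0.2015 = 0.05266 m

S_c ≈ 0.0527 m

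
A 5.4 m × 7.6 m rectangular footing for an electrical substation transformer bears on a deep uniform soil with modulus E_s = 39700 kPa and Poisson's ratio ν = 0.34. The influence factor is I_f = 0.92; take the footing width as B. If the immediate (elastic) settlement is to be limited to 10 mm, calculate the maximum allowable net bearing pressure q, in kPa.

q ≈ 90.4 kPa

S_e = q·B·(1−ν²)/E_s · I_f  ⇒  q = S_e·E_s / (B·(1−ν²)·I_f).
q = 0.01 × 39700 / (5.4 × 0.8844 × 0.92) = 90.36 kPa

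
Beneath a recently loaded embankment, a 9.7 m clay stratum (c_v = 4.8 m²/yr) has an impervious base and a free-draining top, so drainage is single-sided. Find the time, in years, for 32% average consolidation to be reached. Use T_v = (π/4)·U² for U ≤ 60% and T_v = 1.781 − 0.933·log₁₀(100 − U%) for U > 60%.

Drainage path length: H_d = H = 9.7 m (single drainage).
U ≤ 60%: T_v = (π/4)·U² = (π/4)×0.32² = 0.080425.
t = T_v·H_d²/c_v = 0.080425×9.7²/4.8 = 1.576 years.

t ≈ 1.58 years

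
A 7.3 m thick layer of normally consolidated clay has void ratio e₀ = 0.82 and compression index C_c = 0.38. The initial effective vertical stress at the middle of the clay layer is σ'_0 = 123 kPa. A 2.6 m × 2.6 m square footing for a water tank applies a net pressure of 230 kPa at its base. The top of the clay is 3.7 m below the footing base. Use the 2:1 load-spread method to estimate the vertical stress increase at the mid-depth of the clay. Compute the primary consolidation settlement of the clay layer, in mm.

S_c ≈ 79.6 mm

Mid-depth of clay below the footing base: z = 3.7 + 7.3/2 = 7.35 m.
Stress increase at mid-clay by the 2:1 spreading method:
Δσ = qBL/((B+z)(L+z)) = 230×2.6×2.6/((2.6+7.35)(2.6+7.35)) = 15.705 kPa
Final effective stress: σ'_f = σ'_0 + Δσ = 123 + 15.705 = 138.71 kPa.
Normally consolidated clay, so the full stress increment lies on the virgin compression line:
S_c = C_c·H/(1+e₀)·log₁₀(σ'_f/σ'_0) = 0.38×7.3/(1+0.82)×log₁₀(138.71/123)
    = 1.5242 × 0.052203 = 0.07957 m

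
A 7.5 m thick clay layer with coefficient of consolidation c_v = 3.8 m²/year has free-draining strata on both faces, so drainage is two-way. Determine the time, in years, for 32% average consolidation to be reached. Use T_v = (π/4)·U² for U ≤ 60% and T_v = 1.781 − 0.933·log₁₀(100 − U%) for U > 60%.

t ≈ 0.298 years

Drainage path length: H_d = H/2 = 3.75 m (double drainage).
U ≤ 60%: T_v = (π/4)·U² = (π/4)×0.32² = 0.080425.
t = T_v·H_d²/c_v = 0.080425×3.75²/3.8 = 0.2976 years.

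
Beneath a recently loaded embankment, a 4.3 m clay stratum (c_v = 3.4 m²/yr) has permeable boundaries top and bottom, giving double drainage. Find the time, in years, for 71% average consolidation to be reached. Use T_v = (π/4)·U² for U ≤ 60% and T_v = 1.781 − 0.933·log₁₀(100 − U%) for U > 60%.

Drainage path length: H_d = H/2 = 2.15 m (double drainage).
U > 60%: T_v = 1.781 − 0.933·log₁₀(100 − 71) = 0.41658.
t = T_v·H_d²/c_v = 0.41658×2.15²/3.4 = 0.5664 years.

t ≈ 0.566 years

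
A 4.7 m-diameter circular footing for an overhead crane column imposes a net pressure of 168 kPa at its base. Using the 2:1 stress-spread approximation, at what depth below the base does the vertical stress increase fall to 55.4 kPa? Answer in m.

z ≈ 3.48 m

2:1 spreading — at depth z the loaded area has grown by z in each plan dimension:
qD²/(D+z)² = Δσ_z ⇒ z = D(√(q/Δσ_z) − 1) = 4.7×(√(168/55.4) − 1) = 3.485 m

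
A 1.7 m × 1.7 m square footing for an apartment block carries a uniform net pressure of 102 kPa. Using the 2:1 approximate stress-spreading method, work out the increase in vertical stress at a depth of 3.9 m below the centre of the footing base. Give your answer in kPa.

Δσ_z ≈ 9.4 kPa

By the 2:1 method the load spreads at 1 horizontal : 2 vertical, so at depth z the loaded area has grown by z in each plan dimension:
Δσ = qBL/((B+z)(L+z)) = 102×1.7×1.7/((1.7+3.9)(1.7+3.9)) = 9.3999 kPa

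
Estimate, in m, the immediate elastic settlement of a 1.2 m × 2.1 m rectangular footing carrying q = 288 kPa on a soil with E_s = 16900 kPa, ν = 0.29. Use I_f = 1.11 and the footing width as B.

Immediate (elastic) settlement: S_e = q·B·(1−ν²)/E_s · I_f.
S_e = 288 × 1.2 × (1 − 0.29²) / 16900 × 1.11
    = 288 × 1.2 × 0.9159 / 16900 × 1.11
    = 0.02079 m

S_e ≈ 0.0208 m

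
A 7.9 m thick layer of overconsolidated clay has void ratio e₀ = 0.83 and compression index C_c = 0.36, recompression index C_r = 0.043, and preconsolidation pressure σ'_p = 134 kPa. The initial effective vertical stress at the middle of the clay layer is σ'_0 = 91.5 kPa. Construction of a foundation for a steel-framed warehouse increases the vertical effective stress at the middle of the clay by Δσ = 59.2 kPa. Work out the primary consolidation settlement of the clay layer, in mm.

S_c ≈ 110 mm

Final effective stress: σ'_f = 91.5 + 59.2 = 150.7 kPa.
σ'_f = 150.7 > σ'_p = 134 kPa, so the stress path crosses the preconsolidation pressure — recompression up to σ'_p, then virgin compression beyond:
S_c = H/(1+e₀)·[C_r·log₁₀(σ'_p/σ'_0) + C_c·log₁₀(σ'_f/σ'_p)]
    = 7.9/1.83 × [0.043×log₁₀(134/91.5) + 0.36×log₁₀(150.7/134)]
    = 4.3169 × [0.0071244 + 0.018363] = 0.11 m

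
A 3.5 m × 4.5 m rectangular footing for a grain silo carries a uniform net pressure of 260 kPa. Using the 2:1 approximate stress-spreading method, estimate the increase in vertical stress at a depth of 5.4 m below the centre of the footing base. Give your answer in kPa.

By the 2:1 method the load spreads at 1 horizontal : 2 vertical, so at depth z the loaded area has grown by z in each plan dimension:
Δσ = qBL/((B+z)(L+z)) = 260×3.5×4.5/((3.5+5.4)(4.5+5.4)) = 46.476 kPa

Δσ_z ≈ 46.5 kPa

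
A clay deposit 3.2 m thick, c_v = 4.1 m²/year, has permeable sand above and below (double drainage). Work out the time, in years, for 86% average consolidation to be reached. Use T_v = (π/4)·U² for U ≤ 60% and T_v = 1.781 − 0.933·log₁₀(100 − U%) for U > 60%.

t ≈ 0.444 years

Drainage path length: H_d = H/2 = 1.6 m (double drainage).
U > 60%: T_v = 1.781 − 0.933·log₁₀(100 − 86) = 0.71166.
t = T_v·H_d²/c_v = 0.71166×1.6²/4.1 = 0.4444 years.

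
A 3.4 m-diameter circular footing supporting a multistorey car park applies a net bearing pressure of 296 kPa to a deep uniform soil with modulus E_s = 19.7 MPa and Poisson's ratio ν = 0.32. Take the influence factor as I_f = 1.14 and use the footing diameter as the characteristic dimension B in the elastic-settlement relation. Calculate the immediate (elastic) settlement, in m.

Immediate (elastic) settlement: S_e = q·B·(1−ν²)/E_s · I_f.
E_s = 19.7 MPa = 19700 kPa.
S_e = 296 × 3.4 × (1 − 0.32²) / 19700 × 1.14
    = 296 × 3.4 × 0.8976 / 19700 × 1.14
    = 0.05227 m

S_e ≈ 0.0523 m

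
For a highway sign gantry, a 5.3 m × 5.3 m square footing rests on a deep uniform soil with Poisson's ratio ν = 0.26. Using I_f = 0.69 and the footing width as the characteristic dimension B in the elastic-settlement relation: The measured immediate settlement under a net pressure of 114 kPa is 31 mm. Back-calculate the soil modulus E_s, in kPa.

E_s ≈ 12500 kPa

S_e = q·B·(1−ν²)/E_s · I_f  ⇒  E_s = q·B·(1−ν²)·I_f / S_e.
E_s = 114 × 5.3 × 0.9324 × 0.69 / 0.031 = 12540 kPa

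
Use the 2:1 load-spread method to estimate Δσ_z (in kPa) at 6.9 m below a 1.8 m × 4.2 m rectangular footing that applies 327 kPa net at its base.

By the 2:1 method the load spreads at 1 horizontal : 2 vertical, so at depth z the loaded area has grown by z in each plan dimension:
Δσ = qBL/((B+z)(L+z)) = 327×1.8×4.2/((1.8+6.9)(4.2+6.9)) = 25.599 kPa

Δσ_z ≈ 25.6 kPa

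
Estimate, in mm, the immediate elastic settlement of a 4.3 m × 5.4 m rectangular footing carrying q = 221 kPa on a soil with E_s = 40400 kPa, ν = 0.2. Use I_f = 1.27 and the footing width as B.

Immediate (elastic) settlement: S_e = q·B·(1−ν²)/E_s · I_f.
S_e = 221 × 4.3 × (1 − 0.2²) / 40400 × 1.27
    = 221 × 4.3 × 0.96 / 40400 × 1.27
    = 0.02868 m = 28.68 mm

S_e ≈ 28.7 mm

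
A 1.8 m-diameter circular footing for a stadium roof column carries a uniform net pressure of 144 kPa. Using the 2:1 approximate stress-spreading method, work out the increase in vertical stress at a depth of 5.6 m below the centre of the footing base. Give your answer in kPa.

By the 2:1 method the load spreads at 1 horizontal : 2 vertical, so at depth z the loaded area has grown by z in each plan dimension:
Δσ ≈ qD²/(D+z)² = 144×1.8²/(1.8+5.6)² = 8.5201 kPa

Δσ_z ≈ 8.52 kPa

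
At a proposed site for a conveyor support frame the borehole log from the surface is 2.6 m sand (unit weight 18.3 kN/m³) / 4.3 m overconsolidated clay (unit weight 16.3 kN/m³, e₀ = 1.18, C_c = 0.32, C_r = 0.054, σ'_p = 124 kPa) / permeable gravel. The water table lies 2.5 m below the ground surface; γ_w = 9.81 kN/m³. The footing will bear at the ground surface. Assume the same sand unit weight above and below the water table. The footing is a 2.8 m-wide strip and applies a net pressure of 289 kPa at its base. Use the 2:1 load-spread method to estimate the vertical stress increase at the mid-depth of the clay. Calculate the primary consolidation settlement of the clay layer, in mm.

S_c ≈ 116 mm

Mid-depth of clay below the ground surface: z = 2.6 + 4.3/2 = 4.75 m.
Total vertical stress at mid-clay: σ_v = 18.3×2.6 + 16.3×2.15 = 82.625 kPa.
Pore pressure: u = 9.81×(4.75 − 2.5) = 22.073 kPa.
Initial effective stress: σ'_0 = σ_v − u = 82.625 − 22.073 = 60.552 kPa.
Stress increase at mid-clay by the 2:1 spreading method:
Δσ = qB/(B+z) = 289×2.8/(2.8+4.75) = 107.18 kPa
Final effective stress: σ'_f = 60.552 + 107.18 = 167.73 kPa.
σ'_f = 167.73 > σ'_p = 124 kPa, so the stress path crosses the preconsolidation pressure — recompression up to σ'_p, then virgin compression beyond:
S_c = H/(1+e₀)·[C_r·log₁₀(σ'_p/σ'_0) + C_c·log₁₀(σ'_f/σ'_p)]
    = 4.3/2.18 × [0.054×log₁₀(124/60.552) + 0.32×log₁₀(167.73/124)]
    = 1.9725 × [0.01681 + 0.04198] = 0.116 m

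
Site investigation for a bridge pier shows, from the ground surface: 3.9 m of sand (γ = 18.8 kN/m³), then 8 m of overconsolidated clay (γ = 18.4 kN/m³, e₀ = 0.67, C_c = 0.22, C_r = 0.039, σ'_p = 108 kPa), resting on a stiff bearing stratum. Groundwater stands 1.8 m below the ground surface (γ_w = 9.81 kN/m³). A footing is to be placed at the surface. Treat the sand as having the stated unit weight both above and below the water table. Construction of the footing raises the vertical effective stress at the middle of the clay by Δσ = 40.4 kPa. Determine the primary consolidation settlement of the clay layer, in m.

Mid-depth of clay below the ground surface: z = 3.9 + 8/2 = 7.9 m.
Total vertical stress at mid-clay: σ_v = 18.8×3.9 + 18.4×4 = 146.92 kPa.
Pore pressure: u = 9.81×(7.9 − 1.8) = 59.841 kPa.
Initial effective stress: σ'_0 = σ_v − u = 146.92 − 59.841 = 87.079 kPa.
Final effective stress: σ'_f = 87.079 + 40.4 = 127.48 kPa.
σ'_f = 127.48 > σ'_p = 108 kPa, so the stress path crosses the preconsolidation pressure — recompression up to σ'_p, then virgin compression beyond:
S_c = H/(1+e₀)·[C_r·log₁₀(σ'_p/σ'_0) + C_c·log₁₀(σ'_f/σ'_p)]
    = 8/1.67 × [0.039×log₁₀(108/87.079) + 0.22×log₁₀(127.48/108)]
    = 4.7904 × [0.0036469 + 0.015844] = 0.09337 m

S_c ≈ 0.0934 m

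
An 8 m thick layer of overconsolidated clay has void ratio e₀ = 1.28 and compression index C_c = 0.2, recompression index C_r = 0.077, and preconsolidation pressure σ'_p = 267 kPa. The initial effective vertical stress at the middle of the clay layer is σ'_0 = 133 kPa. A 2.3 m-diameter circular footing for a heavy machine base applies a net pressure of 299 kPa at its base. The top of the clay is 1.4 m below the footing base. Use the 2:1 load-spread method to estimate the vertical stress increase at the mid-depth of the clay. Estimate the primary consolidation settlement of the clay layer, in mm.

S_c ≈ 21.5 mm

Mid-depth of clay below the footing base: z = 1.4 + 8/2 = 5.4 m.
Stress increase at mid-clay by the 2:1 spreading method:
Δσ ≈ qD²/(D+z)² = 299×2.3²/(2.3+5.4)² = 26.678 kPa
Final effective stress: σ'_f = 133 + 26.678 = 159.68 kPa.
σ'_f = 159.68 ≤ σ'_p = 267 kPa, so the clay remains overconsolidated and only the recompression index applies:
S_c = C_r·H/(1+e₀)·log₁₀(σ'_f/σ'_0) = 0.077×8/2.28×log₁₀(159.68/133)
    = 0.27018 × 0.079399 = 0.02145 m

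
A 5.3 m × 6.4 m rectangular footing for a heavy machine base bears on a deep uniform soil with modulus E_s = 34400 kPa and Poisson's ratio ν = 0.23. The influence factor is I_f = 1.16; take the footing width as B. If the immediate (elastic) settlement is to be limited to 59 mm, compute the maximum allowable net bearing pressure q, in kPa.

S_e = q·B·(1−ν²)/E_s · I_f  ⇒  q = S_e·E_s / (B·(1−ν²)·I_f).
q = 0.059 × 34400 / (5.3 × 0.9471 × 1.16) = 348.6 kPa

q ≈ 349 kPa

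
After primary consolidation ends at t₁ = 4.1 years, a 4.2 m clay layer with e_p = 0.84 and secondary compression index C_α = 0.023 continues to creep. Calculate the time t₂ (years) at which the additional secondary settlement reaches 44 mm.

t₂ ≈ 28.2 years

S_s = C_α·H/(1+e_p)·log₁₀(t₂/t₁) ⇒ log₁₀(t₂/t₁) = S_s·(1+e_p)/(C_α·H).
log₁₀(t₂/t₁) = 0.044 × (1+0.84) / (0.023×4.2) = 0.8381
t₂ = t₁ × 10^0.8381 = 4.1 × 6.888 = 28.24 years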